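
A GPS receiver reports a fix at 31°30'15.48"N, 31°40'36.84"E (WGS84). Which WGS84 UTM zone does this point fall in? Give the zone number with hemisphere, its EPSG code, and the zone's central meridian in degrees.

Zone 36N (EPSG:32636), central meridian 33°

UTM zone = ⌊(λ + 180)/6⌋ + 1; 31.6769° ∈ [30°, 36°) → zone 36.
Hemisphere: N (φ ≥ 0).
Central meridian λ₀ = 6×36 − 183 = 33°.
EPSG code: 32636.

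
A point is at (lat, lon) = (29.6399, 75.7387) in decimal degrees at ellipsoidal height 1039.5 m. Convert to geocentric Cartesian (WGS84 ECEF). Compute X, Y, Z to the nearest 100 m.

X 1367000 m, Y 5378000 m, Z 3136300 m

WGS84: a = 6378137 m, e² = 0.006694380; N(φ) = a/√(1−e²sin²φ) = 6383364.855 m.
X = (N+h)·cosφ·cosλ = 1366967.723 m; Y = (N+h)·cosφ·sinλ = 5378002.321 m; Z = (N(1−e²)+h)·sinφ = 3136256.300 m.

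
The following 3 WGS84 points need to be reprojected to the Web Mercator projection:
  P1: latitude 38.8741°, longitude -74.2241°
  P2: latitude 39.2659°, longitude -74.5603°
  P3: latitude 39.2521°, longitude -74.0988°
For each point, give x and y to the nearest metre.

P1: x -8262589 m, y 4703653 m; P2: x -8300015 m, y 4759831 m; P3: x -8248641 m, y 4757847 m

Web Mercator: x = R·λ, y = R·ln tan(π/4+φ/2), R = 6378137 m.
P1 (38.8741°, -74.2241°) → (-8262589.017, 4703653.489) m.
P2 (39.2659°, -74.5603°) → (-8300014.629, 4759831.352) m.
P3 (39.2521°, -74.0988°) → (-8248640.684, 4757847.337) m.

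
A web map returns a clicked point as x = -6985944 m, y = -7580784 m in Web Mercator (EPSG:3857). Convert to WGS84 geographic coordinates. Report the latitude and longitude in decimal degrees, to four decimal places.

R = 6378137 m. λ = x/R = -62.75580269°.
φ = 2·arctan(exp(y/R)) − 90° = 2·arctan(0.30466) − 90° = -56.11219999°.

lat -56.1122°, lon -62.7558°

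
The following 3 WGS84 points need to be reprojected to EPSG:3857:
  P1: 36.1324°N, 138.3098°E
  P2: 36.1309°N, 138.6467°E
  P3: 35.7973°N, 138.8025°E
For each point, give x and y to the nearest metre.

P1: x 15396577 m, y 4318855 m; P2: x 15434080 m, y 4318648 m; P3: x 15451424 m, y 4272766 m

Web Mercator: x = R·λ, y = R·ln tan(π/4+φ/2), R = 6378137 m.
P1 (36.1324°, 138.3098°) → (15396576.508, 4318854.734) m.
P2 (36.1309°, 138.6467°) → (15434080.044, 4318647.991) m.
P3 (35.7973°, 138.8025°) → (15451423.621, 4272765.890) m.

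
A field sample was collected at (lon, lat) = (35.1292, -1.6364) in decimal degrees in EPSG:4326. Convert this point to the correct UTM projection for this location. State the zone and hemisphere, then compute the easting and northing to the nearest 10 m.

Longitude 35.1292° lies in the 6° band [30°, 36°), giving zone 36; latitude is south of the equator, so 36S.
Zone 36 central meridian λ₀ = 6×36 − 183 = 33°; Δλ = +2.1292°.
Transverse Mercator on WGS84 with k₀ = 0.9996 gives E = 736885.480 m, N = 9819002.402 m.

Zone 36S: E 736890 m, N 9819000 m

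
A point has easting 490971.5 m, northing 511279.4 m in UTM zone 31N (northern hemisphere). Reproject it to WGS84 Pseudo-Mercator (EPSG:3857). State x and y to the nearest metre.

x 324897 m, y 515480 m

Unproject from UTM 31N (λ₀ = 3°) → φ = 4.62559966°, λ = 2.91859982°.
Web Mercator (R = 6378137 m): x = 324897.046 m, y = 515479.655 m.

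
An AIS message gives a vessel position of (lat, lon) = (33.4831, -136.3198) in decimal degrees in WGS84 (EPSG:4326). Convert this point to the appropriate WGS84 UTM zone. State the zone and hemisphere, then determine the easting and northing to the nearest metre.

Zone 8N: E 377382 m, N 3705625 m

Longitude -136.3198° lies in the 6° band [-138°, -132°), giving zone 8; latitude is north of the equator, so 8N.
Zone 8 central meridian λ₀ = 6×8 − 183 = -135°; Δλ = -1.3198°.
Transverse Mercator on WGS84 with k₀ = 0.9996 gives E = 377381.788 m, N = 3705624.743 m.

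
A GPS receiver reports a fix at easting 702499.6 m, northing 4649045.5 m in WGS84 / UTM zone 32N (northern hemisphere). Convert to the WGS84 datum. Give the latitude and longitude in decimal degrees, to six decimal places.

Zone 32N: λ₀ = 9°, k₀ = 0.9996, false easting 500000 m.
Meridian distance M = (N − FN)/k₀ = 4650905.9 m.
Inverse transverse Mercator on WGS84 gives φ = 41.96740031°, λ = 11.44380038°.

lat 41.967400°, lon 11.443800°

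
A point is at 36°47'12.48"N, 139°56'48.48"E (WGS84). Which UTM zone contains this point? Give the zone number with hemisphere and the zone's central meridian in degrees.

UTM zone = ⌊(λ + 180)/6⌋ + 1; 139.9468° ∈ [138°, 144°) → zone 54.
Hemisphere: N (φ ≥ 0).
Central meridian λ₀ = 6×54 − 183 = 141°.

Zone 54N, central meridian 141°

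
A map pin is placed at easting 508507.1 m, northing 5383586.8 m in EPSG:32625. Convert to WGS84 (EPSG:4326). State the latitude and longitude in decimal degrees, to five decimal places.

Zone 25N: λ₀ = -33°, k₀ = 0.9996, false easting 500000 m.
Meridian distance M = (N − FN)/k₀ = 5385741.1 m.
Inverse transverse Mercator on WGS84 gives φ = 48.60530008°, λ = -32.88460054°.

lat 48.60530°, lon -32.88460°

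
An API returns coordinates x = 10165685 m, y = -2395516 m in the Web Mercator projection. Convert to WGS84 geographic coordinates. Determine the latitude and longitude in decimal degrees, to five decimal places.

lat -21.03050°, lon 91.31990°

R = 6378137 m. λ = x/R = 91.31990209°.
φ = 2·arctan(exp(y/R)) − 90° = 2·arctan(0.68689) − 90° = -21.03050202°.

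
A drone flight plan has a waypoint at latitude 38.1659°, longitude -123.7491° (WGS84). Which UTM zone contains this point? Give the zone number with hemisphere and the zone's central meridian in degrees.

UTM zone = ⌊(λ + 180)/6⌋ + 1; -123.7491° ∈ [-126°, -120°) → zone 10.
Hemisphere: N (φ ≥ 0).
Central meridian λ₀ = 6×10 − 183 = -123°.

Zone 10N, central meridian -123°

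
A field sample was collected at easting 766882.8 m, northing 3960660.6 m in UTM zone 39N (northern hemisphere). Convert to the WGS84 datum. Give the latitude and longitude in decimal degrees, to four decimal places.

Zone 39N: λ₀ = 51°, k₀ = 0.9996, false easting 500000 m.
Meridian distance M = (N − FN)/k₀ = 3962245.5 m.
Inverse transverse Mercator on WGS84 gives φ = 35.75380034°, λ = 53.95159963°.

lat 35.7538°, lon 53.9516°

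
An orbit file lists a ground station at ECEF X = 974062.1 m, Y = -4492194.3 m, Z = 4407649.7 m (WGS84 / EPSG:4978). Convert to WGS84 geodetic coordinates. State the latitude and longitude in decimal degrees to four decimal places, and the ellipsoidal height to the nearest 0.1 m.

λ = atan2(Y, X) = -77.76570005°; p = √(X²+Y²) = 4596586.4 m.
Bowring's method on WGS84 (a = 6378137 m, b = 6356752.314 m) gives φ = 43.99019992°, h = 491.620 m.

lat 43.9902°, lon -77.7657°, h 491.6 m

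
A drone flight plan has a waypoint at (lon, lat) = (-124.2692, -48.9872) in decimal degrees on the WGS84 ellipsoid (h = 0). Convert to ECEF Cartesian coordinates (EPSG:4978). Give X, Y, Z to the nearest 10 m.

X -2361290 m, Y -3465520 m, Z -4789620 m

WGS84: a = 6378137 m, e² = 0.006694380; N(φ) = a/√(1−e²sin²φ) = 6390327.146 m.
X = (N+h)·cosφ·cosλ = -2361289.054 m; Y = (N+h)·cosφ·sinλ = -3465520.596 m; Z = (N(1−e²)+h)·sinφ = -4789624.739 m.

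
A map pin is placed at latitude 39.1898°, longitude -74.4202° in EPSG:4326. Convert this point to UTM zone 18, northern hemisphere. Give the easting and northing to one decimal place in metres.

E 550071.7 m, N 4337999.3 m

Zone 18 central meridian λ₀ = 6×18 − 183 = -75°; Δλ = +0.5798°.
Transverse Mercator on WGS84 with k₀ = 0.9996 gives E = 550071.664 m, N = 4337999.328 m.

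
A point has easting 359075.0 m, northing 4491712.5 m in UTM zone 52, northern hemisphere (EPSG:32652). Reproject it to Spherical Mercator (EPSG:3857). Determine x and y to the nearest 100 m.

x 14174900 m, y 4948300 m

Unproject from UTM 52N (λ₀ = 129°) → φ = 40.56420007°, λ = 127.33529994°.
Web Mercator (R = 6378137 m): x = 14174900.749 m, y = 4948272.235 m.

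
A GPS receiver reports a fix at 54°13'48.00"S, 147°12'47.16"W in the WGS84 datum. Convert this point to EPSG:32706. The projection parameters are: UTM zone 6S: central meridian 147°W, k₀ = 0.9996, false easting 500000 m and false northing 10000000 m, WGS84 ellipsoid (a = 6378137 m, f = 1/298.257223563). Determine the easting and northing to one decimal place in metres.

Zone 6 central meridian λ₀ = 6×6 − 183 = -147°; Δλ = -0.2131°.
Transverse Mercator on WGS84 with k₀ = 0.9996 gives E = 486108.515 m, N = 3990866.975 m.

E 486108.5 m, N 3990867.0 m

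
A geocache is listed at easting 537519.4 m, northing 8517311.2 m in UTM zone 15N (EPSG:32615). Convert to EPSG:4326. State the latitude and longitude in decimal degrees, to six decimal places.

Zone 15N: λ₀ = -93°, k₀ = 0.9996, false easting 500000 m.
Meridian distance M = (N − FN)/k₀ = 8520719.5 m.
Inverse transverse Mercator on WGS84 gives φ = 76.73179992°, λ = -91.53540195°.

lat 76.731800°, lon -91.535402°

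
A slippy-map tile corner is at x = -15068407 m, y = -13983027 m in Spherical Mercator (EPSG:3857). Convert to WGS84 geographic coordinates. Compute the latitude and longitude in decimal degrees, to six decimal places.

R = 6378137 m. λ = x/R = -135.36180315°.
φ = 2·arctan(exp(y/R)) − 90° = 2·arctan(0.11166) − 90° = -77.25800057°.

lat -77.258001°, lon -135.361803°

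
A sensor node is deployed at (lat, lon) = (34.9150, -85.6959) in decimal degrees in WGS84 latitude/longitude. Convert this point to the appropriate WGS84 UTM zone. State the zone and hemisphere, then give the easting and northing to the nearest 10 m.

Zone 16N: E 619130 m, N 3864390 m

Longitude -85.6959° lies in the 6° band [-90°, -84°), giving zone 16; latitude is north of the equator, so 16N.
Zone 16 central meridian λ₀ = 6×16 − 183 = -87°; Δλ = +1.3041°.
Transverse Mercator on WGS84 with k₀ = 0.9996 gives E = 619127.788 m, N = 3864392.996 m.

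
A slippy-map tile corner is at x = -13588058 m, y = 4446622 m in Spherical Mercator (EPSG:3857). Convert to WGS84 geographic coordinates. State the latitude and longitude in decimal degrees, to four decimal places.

lat 37.0539°, lon -122.0636°

R = 6378137 m. λ = x/R = -122.06360183°.
φ = 2·arctan(exp(y/R)) − 90° = 2·arctan(2.00805) − 90° = 37.05389701°.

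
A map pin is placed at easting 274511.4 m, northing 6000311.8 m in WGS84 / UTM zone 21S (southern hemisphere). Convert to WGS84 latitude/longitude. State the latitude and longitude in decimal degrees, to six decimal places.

Zone 21S: λ₀ = -57°, k₀ = 0.9996, false easting 500000 m, false northing 10000000 m.
Meridian distance M = (N − FN)/k₀ = -4001288.7 m.
Inverse transverse Mercator on WGS84 gives φ = -36.11569997°, λ = -59.50530034°.

lat -36.115700°, lon -59.505300°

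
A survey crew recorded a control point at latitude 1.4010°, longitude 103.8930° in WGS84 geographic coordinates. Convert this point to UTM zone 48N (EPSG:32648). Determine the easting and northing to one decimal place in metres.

Zone 48 central meridian λ₀ = 6×48 − 183 = 105°; Δλ = -1.1070°.
Transverse Mercator on WGS84 with k₀ = 0.9996 gives E = 376847.488 m, N = 154881.995 m.

E 376847.5 m, N 154882.0 m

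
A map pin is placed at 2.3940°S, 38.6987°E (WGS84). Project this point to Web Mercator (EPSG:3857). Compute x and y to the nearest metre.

Web Mercator is spherical with R = a = 6378137 m.
x = R·λ = 6378137 × 0.675419731 = 4307919.578 m.
y = R·ln tan(π/4 + φ/2) = 6378137 × -0.041795345 = -266576.439 m.

x 4307920 m, y -266576 m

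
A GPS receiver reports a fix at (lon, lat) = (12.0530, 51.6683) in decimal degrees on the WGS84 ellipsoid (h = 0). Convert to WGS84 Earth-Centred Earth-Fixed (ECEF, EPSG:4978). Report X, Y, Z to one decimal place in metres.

WGS84: a = 6378137 m, e² = 0.006694380; N(φ) = a/√(1−e²sin²φ) = 6391314.426 m.
X = (N+h)·cosφ·cosλ = 3876590.687 m; Y = (N+h)·cosφ·sinλ = 827743.481 m; Z = (N(1−e²)+h)·sinφ = 4979997.482 m.

X 3876590.7 m, Y 827743.5 m, Z 4979997.5 m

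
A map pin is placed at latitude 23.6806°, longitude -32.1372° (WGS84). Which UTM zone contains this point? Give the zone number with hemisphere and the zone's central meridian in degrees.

UTM zone = ⌊(λ + 180)/6⌋ + 1; -32.1372° ∈ [-36°, -30°) → zone 25.
Hemisphere: N (φ ≥ 0).
Central meridian λ₀ = 6×25 − 183 = -33°.

Zone 25N, central meridian -33°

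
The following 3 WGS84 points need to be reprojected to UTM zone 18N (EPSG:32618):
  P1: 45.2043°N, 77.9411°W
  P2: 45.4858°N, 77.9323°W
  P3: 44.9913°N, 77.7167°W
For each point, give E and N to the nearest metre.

P1: E 269022 m, N 5009855 m; P2: E 270853 m, N 5041102 m; P3: E 285850 m, N 4985575 m

UTM zone 18N: λ₀ = -75°, k₀ = 0.9996.
P1 (45.2043°, -77.9411°) → (269022.178, 5009854.636) m.
P2 (45.4858°, -77.9323°) → (270852.777, 5041102.003) m.
P3 (44.9913°, -77.7167°) → (285849.951, 4985574.731) m.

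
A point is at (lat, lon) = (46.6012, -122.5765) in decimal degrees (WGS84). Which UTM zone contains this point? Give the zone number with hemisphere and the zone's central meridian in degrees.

UTM zone = ⌊(λ + 180)/6⌋ + 1; -122.5765° ∈ [-126°, -120°) → zone 10.
Hemisphere: N (φ ≥ 0).
Central meridian λ₀ = 6×10 − 183 = -123°.

Zone 10N, central meridian -123°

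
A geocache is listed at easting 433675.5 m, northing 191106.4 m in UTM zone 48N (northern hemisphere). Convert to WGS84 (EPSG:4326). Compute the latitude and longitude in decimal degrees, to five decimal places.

lat 1.72890°, lon 104.40370°

Zone 48N: λ₀ = 105°, k₀ = 0.9996, false easting 500000 m.
Meridian distance M = (N − FN)/k₀ = 191182.9 m.
Inverse transverse Mercator on WGS84 gives φ = 1.72890007°, λ = 104.40369964°.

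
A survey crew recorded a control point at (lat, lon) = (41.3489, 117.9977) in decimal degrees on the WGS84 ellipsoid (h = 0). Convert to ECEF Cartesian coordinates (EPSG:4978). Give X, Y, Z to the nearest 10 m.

X -2250980 m, Y 4233900 m, Z 4191590 m

WGS84: a = 6378137 m, e² = 0.006694380; N(φ) = a/√(1−e²sin²φ) = 6387475.139 m.
X = (N+h)·cosφ·cosλ = -2250984.323 m; Y = (N+h)·cosφ·sinλ = 4233895.797 m; Z = (N(1−e²)+h)·sinφ = 4191589.020 m.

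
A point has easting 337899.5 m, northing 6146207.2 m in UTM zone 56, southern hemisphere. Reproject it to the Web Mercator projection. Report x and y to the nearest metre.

x 16834591 m, y -4138565 m

Unproject from UTM 56S (λ₀ = 153°) → φ = -34.81349978°, λ = 151.22769967°.
Web Mercator (R = 6378137 m): x = 16834590.521 m, y = -4138565.303 m.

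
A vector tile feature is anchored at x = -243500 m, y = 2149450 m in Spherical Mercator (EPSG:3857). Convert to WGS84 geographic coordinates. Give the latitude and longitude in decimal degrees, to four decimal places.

lat 18.9534°, lon -2.1874°

R = 6378137 m. λ = x/R = -2.18739772°.
φ = 2·arctan(exp(y/R)) − 90° = 2·arctan(1.40074) − 90° = 18.95339756°.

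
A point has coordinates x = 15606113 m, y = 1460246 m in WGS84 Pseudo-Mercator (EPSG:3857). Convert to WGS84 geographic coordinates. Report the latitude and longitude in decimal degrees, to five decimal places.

R = 6378137 m. λ = x/R = 140.19209834°.
φ = 2·arctan(exp(y/R)) − 90° = 2·arctan(1.25727) − 90° = 13.00449658°.

lat 13.00450°, lon 140.19210°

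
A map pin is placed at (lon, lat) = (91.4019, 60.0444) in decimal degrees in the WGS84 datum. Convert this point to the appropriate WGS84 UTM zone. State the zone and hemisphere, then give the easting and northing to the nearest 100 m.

Longitude 91.4019° lies in the 6° band [90°, 96°), giving zone 46; latitude is north of the equator, so 46N.
Zone 46 central meridian λ₀ = 6×46 − 183 = 93°; Δλ = -1.5981°.
Transverse Mercator on WGS84 with k₀ = 0.9996 gives E = 410986.938 m, N = 6657431.587 m.

Zone 46N: E 411000 m, N 6657400 m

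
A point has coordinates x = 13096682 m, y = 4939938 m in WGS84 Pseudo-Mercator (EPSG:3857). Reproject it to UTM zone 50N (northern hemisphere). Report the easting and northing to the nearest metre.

Web Mercator inverse (R = 6378137 m) → φ = 40.50730057°, λ = 117.64949612°.
UTM 50N forward: E = 555028.531 m, N = 4484267.691 m.

E 555029 m, N 4484268 m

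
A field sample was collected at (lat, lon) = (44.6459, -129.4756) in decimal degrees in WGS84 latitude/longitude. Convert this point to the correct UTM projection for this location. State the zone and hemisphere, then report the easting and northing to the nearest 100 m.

Longitude -129.4756° lies in the 6° band [-132°, -126°), giving zone 9; latitude is north of the equator, so 9N.
Zone 9 central meridian λ₀ = 6×9 − 183 = -129°; Δλ = -0.4756°.
Transverse Mercator on WGS84 with k₀ = 0.9996 gives E = 462285.277 m, N = 4943725.602 m.

Zone 9N: E 462300 m, N 4943700 m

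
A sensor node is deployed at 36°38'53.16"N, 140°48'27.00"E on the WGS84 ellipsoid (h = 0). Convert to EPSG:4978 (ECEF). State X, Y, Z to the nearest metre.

X -3970774 m, Y 3237619 m, Z 3786133 m

WGS84: a = 6378137 m, e² = 0.006694380; N(φ) = a/√(1−e²sin²φ) = 6385756.967 m.
X = (N+h)·cosφ·cosλ = -3970773.810 m; Y = (N+h)·cosφ·sinλ = 3237618.678 m; Z = (N(1−e²)+h)·sinφ = 3786132.972 m.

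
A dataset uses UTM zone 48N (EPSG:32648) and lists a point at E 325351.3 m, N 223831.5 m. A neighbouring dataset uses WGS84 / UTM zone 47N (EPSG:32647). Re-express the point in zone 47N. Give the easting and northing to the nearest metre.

UTM 48N → geographic: φ = 2.02430034°, λ = 103.42970014°.
UTM 47N (λ₀ = 99°) forward: E = 993102.728 m, N = 224421.287 m.

E 993103 m, N 224421 m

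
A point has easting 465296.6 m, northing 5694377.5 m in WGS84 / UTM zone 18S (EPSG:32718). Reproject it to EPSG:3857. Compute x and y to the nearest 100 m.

x -8393500 m, y -4707200 m

Unproject from UTM 18S (λ₀ = -75°) → φ = -38.89879987°, λ = -75.40020011°.
Web Mercator (R = 6378137 m): x = -8393511.882 m, y = -4707185.871 m.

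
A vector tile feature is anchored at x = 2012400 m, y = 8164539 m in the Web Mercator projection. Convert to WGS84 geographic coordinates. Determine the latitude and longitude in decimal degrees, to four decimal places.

lat 58.9266°, lon 18.0777°

R = 6378137 m. λ = x/R = 18.07769678°.
φ = 2·arctan(exp(y/R)) − 90° = 2·arctan(3.59694) − 90° = 58.92659901°.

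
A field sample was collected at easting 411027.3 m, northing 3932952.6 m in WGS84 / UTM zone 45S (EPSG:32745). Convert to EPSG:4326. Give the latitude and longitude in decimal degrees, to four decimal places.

Zone 45S: λ₀ = 87°, k₀ = 0.9996, false easting 500000 m, false northing 10000000 m.
Meridian distance M = (N − FN)/k₀ = -6069475.2 m.
Inverse transverse Mercator on WGS84 gives φ = -54.74279991°, λ = 85.61789962°.

lat -54.7428°, lon 85.6179°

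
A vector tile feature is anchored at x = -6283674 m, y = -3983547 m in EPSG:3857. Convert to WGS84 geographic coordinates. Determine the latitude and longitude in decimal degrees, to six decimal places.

R = 6378137 m. λ = x/R = -56.44720395°.
φ = 2·arctan(exp(y/R)) − 90° = 2·arctan(0.53550) − 90° = -33.66230148°.

lat -33.662301°, lon -56.447204°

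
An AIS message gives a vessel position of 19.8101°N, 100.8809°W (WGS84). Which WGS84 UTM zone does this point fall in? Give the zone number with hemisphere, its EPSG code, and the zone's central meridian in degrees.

Zone 14N (EPSG:32614), central meridian -99°

UTM zone = ⌊(λ + 180)/6⌋ + 1; -100.8809° ∈ [-102°, -96°) → zone 14.
Hemisphere: N (φ ≥ 0).
Central meridian λ₀ = 6×14 − 183 = -99°.
EPSG code: 32614.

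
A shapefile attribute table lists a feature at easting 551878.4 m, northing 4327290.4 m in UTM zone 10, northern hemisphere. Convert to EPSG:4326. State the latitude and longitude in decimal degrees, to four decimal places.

lat 39.0932°, lon -122.4001°

Zone 10N: λ₀ = -123°, k₀ = 0.9996, false easting 500000 m.
Meridian distance M = (N − FN)/k₀ = 4329022.0 m.
Inverse transverse Mercator on WGS84 gives φ = 39.09319970°, λ = -122.40009968°.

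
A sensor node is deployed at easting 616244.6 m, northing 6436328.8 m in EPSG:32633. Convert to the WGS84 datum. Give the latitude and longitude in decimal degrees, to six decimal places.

Zone 33N: λ₀ = 15°, k₀ = 0.9996, false easting 500000 m.
Meridian distance M = (N − FN)/k₀ = 6438904.4 m.
Inverse transverse Mercator on WGS84 gives φ = 58.05319960°, λ = 16.96969975°.

lat 58.053200°, lon 16.969700°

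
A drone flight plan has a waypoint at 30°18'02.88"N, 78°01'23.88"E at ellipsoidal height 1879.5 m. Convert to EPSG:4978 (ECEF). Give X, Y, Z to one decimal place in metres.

X 1144051.3 m, Y 5393121.6 m, Z 3200155.9 m

WGS84: a = 6378137 m, e² = 0.006694380; N(φ) = a/√(1−e²sin²φ) = 6383578.522 m.
X = (N+h)·cosφ·cosλ = 1144051.319 m; Y = (N+h)·cosφ·sinλ = 5393121.608 m; Z = (N(1−e²)+h)·sinφ = 3200155.892 m.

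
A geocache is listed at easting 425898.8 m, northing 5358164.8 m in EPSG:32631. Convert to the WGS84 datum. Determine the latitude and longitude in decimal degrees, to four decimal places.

lat 48.3723°, lon 1.9994°

Zone 31N: λ₀ = 3°, k₀ = 0.9996, false easting 500000 m.
Meridian distance M = (N − FN)/k₀ = 5360308.9 m.
Inverse transverse Mercator on WGS84 gives φ = 48.37229961°, λ = 1.99940014°.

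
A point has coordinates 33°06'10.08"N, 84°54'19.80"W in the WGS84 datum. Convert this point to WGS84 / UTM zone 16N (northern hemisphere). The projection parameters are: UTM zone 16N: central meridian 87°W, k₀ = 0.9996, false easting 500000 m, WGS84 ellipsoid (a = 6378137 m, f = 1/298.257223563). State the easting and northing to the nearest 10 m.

Zone 16 central meridian λ₀ = 6×16 − 183 = -87°; Δλ = +2.0945°.
Transverse Mercator on WGS84 with k₀ = 0.9996 gives E = 695449.950 m, N = 3664635.039 m.

E 695450 m, N 3664640 m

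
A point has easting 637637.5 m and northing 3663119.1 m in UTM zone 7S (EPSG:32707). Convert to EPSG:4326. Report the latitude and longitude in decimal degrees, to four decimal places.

lat -57.1545°, lon -138.7246°

Zone 7S: λ₀ = -141°, k₀ = 0.9996, false easting 500000 m, false northing 10000000 m.
Meridian distance M = (N − FN)/k₀ = -6339416.7 m.
Inverse transverse Mercator on WGS84 gives φ = -57.15449966°, λ = -138.72460033°.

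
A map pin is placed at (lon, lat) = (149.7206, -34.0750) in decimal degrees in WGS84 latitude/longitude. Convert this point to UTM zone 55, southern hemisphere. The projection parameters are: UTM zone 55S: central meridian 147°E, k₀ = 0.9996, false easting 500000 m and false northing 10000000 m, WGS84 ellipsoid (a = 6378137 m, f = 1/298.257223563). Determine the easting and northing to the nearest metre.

E 751056 m, N 6226187 m

Zone 55 central meridian λ₀ = 6×55 − 183 = 147°; Δλ = +2.7206°.
Transverse Mercator on WGS84 with k₀ = 0.9996 gives E = 751055.882 m, N = 6226187.084 m.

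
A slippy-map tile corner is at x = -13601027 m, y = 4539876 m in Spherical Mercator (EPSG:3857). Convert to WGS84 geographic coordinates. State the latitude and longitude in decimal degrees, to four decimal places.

R = 6378137 m. λ = x/R = -122.18010434°.
φ = 2·arctan(exp(y/R)) − 90° = 2·arctan(2.03763) − 90° = 37.71949999°.

lat 37.7195°, lon -122.1801°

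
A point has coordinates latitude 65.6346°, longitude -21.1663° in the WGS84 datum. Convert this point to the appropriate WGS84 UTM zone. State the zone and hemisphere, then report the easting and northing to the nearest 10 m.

Zone 27N: E 492340 m, N 7279190 m

Longitude -21.1663° lies in the 6° band [-24°, -18°), giving zone 27; latitude is north of the equator, so 27N.
Zone 27 central meridian λ₀ = 6×27 − 183 = -21°; Δλ = -0.1663°.
Transverse Mercator on WGS84 with k₀ = 0.9996 gives E = 492344.384 m, N = 7279192.623 m.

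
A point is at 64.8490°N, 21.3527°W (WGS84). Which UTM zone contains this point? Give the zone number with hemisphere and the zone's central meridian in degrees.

UTM zone = ⌊(λ + 180)/6⌋ + 1; -21.3527° ∈ [-24°, -18°) → zone 27.
Hemisphere: N (φ ≥ 0).
Central meridian λ₀ = 6×27 − 183 = -21°.

Zone 27N, central meridian -21°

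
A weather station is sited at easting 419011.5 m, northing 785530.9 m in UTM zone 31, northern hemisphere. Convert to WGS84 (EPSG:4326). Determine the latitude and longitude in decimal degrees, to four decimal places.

Zone 31N: λ₀ = 3°, k₀ = 0.9996, false easting 500000 m.
Meridian distance M = (N − FN)/k₀ = 785845.2 m.
Inverse transverse Mercator on WGS84 gives φ = 7.10599956°, λ = 2.26660022°.

lat 7.1060°, lon 2.2666°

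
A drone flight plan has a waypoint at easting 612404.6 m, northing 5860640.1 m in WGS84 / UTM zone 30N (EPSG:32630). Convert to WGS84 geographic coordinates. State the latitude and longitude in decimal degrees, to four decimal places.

lat 52.8837°, lon -1.3295°

Zone 30N: λ₀ = -3°, k₀ = 0.9996, false easting 500000 m.
Meridian distance M = (N − FN)/k₀ = 5862985.3 m.
Inverse transverse Mercator on WGS84 gives φ = 52.88370041°, λ = -1.32949957°.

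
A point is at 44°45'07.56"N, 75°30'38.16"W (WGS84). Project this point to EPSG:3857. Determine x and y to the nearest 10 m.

x -8405800 m, y 5582580 m

Web Mercator is spherical with R = a = 6378137 m.
x = R·λ = 6378137 × -1.317908590 = -8405801.541 m.
y = R·ln tan(π/4 + φ/2) = 6378137 × 0.875267930 = 5582578.769 m.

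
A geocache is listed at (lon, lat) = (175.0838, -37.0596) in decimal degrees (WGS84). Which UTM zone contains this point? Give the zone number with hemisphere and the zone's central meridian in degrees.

UTM zone = ⌊(λ + 180)/6⌋ + 1; 175.0838° ∈ [174°, 180°) → zone 60.
Hemisphere: S (φ < 0).
Central meridian λ₀ = 6×60 − 183 = 177°.

Zone 60S, central meridian 177°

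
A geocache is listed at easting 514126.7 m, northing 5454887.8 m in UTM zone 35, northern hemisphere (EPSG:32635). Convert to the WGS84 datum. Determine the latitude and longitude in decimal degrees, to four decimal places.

Zone 35N: λ₀ = 27°, k₀ = 0.9996, false easting 500000 m.
Meridian distance M = (N − FN)/k₀ = 5457070.6 m.
Inverse transverse Mercator on WGS84 gives φ = 49.24659957°, λ = 27.19409946°.

lat 49.2466°, lon 27.1941°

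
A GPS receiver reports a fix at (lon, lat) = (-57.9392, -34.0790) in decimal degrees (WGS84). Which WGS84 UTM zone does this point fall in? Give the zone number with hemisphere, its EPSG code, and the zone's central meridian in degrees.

Zone 21S (EPSG:32721), central meridian -57°

UTM zone = ⌊(λ + 180)/6⌋ + 1; -57.9392° ∈ [-60°, -54°) → zone 21.
Hemisphere: S (φ < 0).
Central meridian λ₀ = 6×21 − 183 = -57°.
EPSG code: 32721.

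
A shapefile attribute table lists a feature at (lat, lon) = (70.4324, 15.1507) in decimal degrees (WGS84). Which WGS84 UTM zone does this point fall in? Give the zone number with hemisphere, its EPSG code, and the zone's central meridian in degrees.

Zone 33N (EPSG:32633), central meridian 15°

UTM zone = ⌊(λ + 180)/6⌋ + 1; 15.1507° ∈ [12°, 18°) → zone 33.
Hemisphere: N (φ ≥ 0).
Central meridian λ₀ = 6×33 − 183 = 15°.
EPSG code: 32633.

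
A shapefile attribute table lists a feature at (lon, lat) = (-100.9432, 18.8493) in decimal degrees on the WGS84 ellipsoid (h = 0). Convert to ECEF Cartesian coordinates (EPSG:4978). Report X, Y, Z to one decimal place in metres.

X -1146265.9 m, Y -5928398.4 m, Z 2047570.0 m

WGS84: a = 6378137 m, e² = 0.006694380; N(φ) = a/√(1−e²sin²φ) = 6380366.576 m.
X = (N+h)·cosφ·cosλ = -1146265.927 m; Y = (N+h)·cosφ·sinλ = -5928398.393 m; Z = (N(1−e²)+h)·sinφ = 2047569.993 m.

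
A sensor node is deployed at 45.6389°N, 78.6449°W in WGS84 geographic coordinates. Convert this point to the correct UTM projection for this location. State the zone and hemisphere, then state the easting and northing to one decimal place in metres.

Zone 17N: E 683542.4 m, N 5056625.7 m

Longitude -78.6449° lies in the 6° band [-84°, -78°), giving zone 17; latitude is north of the equator, so 17N.
Zone 17 central meridian λ₀ = 6×17 − 183 = -81°; Δλ = +2.3551°.
Transverse Mercator on WGS84 with k₀ = 0.9996 gives E = 683542.389 m, N = 5056625.7496 m.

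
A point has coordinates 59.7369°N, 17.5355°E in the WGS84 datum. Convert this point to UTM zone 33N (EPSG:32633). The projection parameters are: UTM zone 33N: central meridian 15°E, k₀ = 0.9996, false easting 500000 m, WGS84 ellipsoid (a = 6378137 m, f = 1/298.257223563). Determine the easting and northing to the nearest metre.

E 642523 m, N 6624835 m

Zone 33 central meridian λ₀ = 6×33 − 183 = 15°; Δλ = +2.5355°.
Transverse Mercator on WGS84 with k₀ = 0.9996 gives E = 642522.842 m, N = 6624835.362 m.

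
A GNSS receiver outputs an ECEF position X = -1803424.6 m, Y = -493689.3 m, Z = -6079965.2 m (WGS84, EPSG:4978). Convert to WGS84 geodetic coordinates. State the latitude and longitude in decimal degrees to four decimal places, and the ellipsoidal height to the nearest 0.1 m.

lat -73.0135°, lon -164.6903°, h 2386.9 m

λ = atan2(Y, X) = -164.69030063°; p = √(X²+Y²) = 1869777.9 m.
Bowring's method on WGS84 (a = 6378137 m, b = 6356752.314 m) gives φ = -73.01349988°, h = 2386.854 m.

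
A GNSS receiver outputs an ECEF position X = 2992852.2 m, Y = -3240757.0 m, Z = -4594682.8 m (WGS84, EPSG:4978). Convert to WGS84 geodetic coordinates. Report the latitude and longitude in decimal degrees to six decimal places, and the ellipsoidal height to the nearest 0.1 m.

lat -46.358600°, lon -47.277399°, h 2537.1 m

λ = atan2(Y, X) = -47.27739937°; p = √(X²+Y²) = 4411311.6 m.
Bowring's method on WGS84 (a = 6378137 m, b = 6356752.314 m) gives φ = -46.35859990°, h = 2537.072 m.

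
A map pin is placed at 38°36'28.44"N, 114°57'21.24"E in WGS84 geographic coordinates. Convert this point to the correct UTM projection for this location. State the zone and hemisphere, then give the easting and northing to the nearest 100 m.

Longitude 114.9559° lies in the 6° band [114°, 120°), giving zone 50; latitude is north of the equator, so 50N.
Zone 50 central meridian λ₀ = 6×50 − 183 = 117°; Δλ = -2.0441°.
Transverse Mercator on WGS84 with k₀ = 0.9996 gives E = 322016.604 m, N = 4275247.853 m.

Zone 50N: E 322000 m, N 4275200 m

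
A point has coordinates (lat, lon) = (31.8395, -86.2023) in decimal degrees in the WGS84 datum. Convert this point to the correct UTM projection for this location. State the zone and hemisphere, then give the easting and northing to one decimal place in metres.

Zone 16N: E 575479.1 m, N 3522922.9 m

Longitude -86.2023° lies in the 6° band [-90°, -84°), giving zone 16; latitude is north of the equator, so 16N.
Zone 16 central meridian λ₀ = 6×16 − 183 = -87°; Δλ = +0.7977°.
Transverse Mercator on WGS84 with k₀ = 0.9996 gives E = 575479.075 m, N = 3522922.901 m.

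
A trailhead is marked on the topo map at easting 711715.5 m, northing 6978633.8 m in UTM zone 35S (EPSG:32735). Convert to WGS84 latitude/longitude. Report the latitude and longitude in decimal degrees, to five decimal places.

Zone 35S: λ₀ = 27°, k₀ = 0.9996, false easting 500000 m, false northing 10000000 m.
Meridian distance M = (N − FN)/k₀ = -3022575.2 m.
Inverse transverse Mercator on WGS84 gives φ = -27.29899957°, λ = 29.13929997°.

lat -27.29900°, lon 29.13930°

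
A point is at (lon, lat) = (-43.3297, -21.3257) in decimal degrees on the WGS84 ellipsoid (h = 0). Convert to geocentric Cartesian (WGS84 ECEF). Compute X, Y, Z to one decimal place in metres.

WGS84: a = 6378137 m, e² = 0.006694380; N(φ) = a/√(1−e²sin²φ) = 6380962.371 m.
X = (N+h)·cosφ·cosλ = 4323801.318 m; Y = (N+h)·cosφ·sinλ = -4078777.942 m; Z = (N(1−e²)+h)·sinφ = -2305024.163 m.

X 4323801.3 m, Y -4078777.9 m, Z -2305024.2 m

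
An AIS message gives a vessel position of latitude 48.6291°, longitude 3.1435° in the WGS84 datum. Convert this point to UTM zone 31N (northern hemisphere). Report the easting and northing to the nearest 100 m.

E 510600 m, N 5386200 m

Zone 31 central meridian λ₀ = 6×31 − 183 = 3°; Δλ = +0.1435°.
Transverse Mercator on WGS84 with k₀ = 0.9996 gives E = 510573.664 m, N = 5386235.858 m.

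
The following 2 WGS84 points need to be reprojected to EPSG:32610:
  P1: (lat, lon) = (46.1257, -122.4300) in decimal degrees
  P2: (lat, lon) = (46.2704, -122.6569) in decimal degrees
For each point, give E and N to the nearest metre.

P1: E 544036 m, N 5108172 m; P2: E 526437 m, N 5124149 m

UTM zone 10N: λ₀ = -123°, k₀ = 0.9996.
P1 (46.1257°, -122.4300°) → (544036.339, 5108171.682) m.
P2 (46.2704°, -122.6569°) → (526437.309, 5124148.700) m.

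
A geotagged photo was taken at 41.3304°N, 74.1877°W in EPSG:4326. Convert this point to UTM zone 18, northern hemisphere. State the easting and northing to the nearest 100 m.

E 568000 m, N 4575800 m

Zone 18 central meridian λ₀ = 6×18 − 183 = -75°; Δλ = +0.8123°.
Transverse Mercator on WGS84 with k₀ = 0.9996 gives E = 567973.687 m, N = 4575753.871 m.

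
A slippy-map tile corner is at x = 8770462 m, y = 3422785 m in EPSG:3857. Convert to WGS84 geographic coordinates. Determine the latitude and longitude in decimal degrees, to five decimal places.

R = 6378137 m. λ = x/R = 78.78640063°.
φ = 2·arctan(exp(y/R)) − 90° = 2·arctan(1.71026) − 90° = 29.36969813°.

lat 29.36970°, lon 78.78640°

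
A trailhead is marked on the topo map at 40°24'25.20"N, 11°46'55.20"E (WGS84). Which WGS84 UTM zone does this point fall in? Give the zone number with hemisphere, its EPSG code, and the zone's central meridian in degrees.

Zone 32N (EPSG:32632), central meridian 9°

UTM zone = ⌊(λ + 180)/6⌋ + 1; 11.7820° ∈ [6°, 12°) → zone 32.
Hemisphere: N (φ ≥ 0).
Central meridian λ₀ = 6×32 − 183 = 9°.
EPSG code: 32632.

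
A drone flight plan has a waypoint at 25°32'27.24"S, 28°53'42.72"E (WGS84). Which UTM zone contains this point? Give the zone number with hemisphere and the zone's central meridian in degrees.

UTM zone = ⌊(λ + 180)/6⌋ + 1; 28.8952° ∈ [24°, 30°) → zone 35.
Hemisphere: S (φ < 0).
Central meridian λ₀ = 6×35 − 183 = 27°.

Zone 35S, central meridian 27°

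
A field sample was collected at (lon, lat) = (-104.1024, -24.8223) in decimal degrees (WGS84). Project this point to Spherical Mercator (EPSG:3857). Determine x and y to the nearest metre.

x -11588626 m, y -2853934 m

Web Mercator is spherical with R = a = 6378137 m.
x = R·λ = 6378137 × -1.816929639 = -11588626.158 m.
y = R·ln tan(π/4 + φ/2) = 6378137 × -0.447455725 = -2853933.916 m.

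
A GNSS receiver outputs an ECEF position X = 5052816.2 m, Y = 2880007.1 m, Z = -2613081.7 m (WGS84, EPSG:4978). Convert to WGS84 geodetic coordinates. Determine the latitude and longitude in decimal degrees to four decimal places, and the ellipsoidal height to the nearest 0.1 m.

λ = atan2(Y, X) = 29.68230028°; p = √(X²+Y²) = 5815960.1 m.
Bowring's method on WGS84 (a = 6378137 m, b = 6356752.314 m) gives φ = -24.33829988°, h = 1486.518 m.

lat -24.3383°, lon 29.6823°, h 1486.5 m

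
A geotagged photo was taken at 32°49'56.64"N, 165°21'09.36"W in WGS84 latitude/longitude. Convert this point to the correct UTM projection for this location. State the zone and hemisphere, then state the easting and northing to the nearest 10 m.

Longitude -165.3526° lies in the 6° band [-168°, -162°), giving zone 3; latitude is north of the equator, so 3N.
Zone 3 central meridian λ₀ = 6×3 − 183 = -165°; Δλ = -0.3526°.
Transverse Mercator on WGS84 with k₀ = 0.9996 gives E = 466999.356 m, N = 3632762.097 m.

Zone 3N: E 467000 m, N 3632760 m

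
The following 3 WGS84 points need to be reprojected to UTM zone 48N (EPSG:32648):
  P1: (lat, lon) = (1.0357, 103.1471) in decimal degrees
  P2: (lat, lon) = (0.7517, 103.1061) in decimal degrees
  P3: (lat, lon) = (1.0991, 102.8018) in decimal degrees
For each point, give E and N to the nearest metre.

UTM zone 48N: λ₀ = 105°, k₀ = 0.9996.
P1 (1.0357°, 103.1471°) → (293815.920, 114536.372) m.
P2 (0.7517°, 103.1061°) → (289235.733, 83131.196) m.
P3 (1.0991°, 102.8018°) → (255379.701, 121573.768) m.

P1: E 293816 m, N 114536 m; P2: E 289236 m, N 83131 m; P3: E 255380 m, N 121574 m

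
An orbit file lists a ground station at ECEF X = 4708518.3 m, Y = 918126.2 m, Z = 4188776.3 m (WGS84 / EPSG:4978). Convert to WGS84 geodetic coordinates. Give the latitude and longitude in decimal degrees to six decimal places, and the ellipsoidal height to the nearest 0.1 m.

λ = atan2(Y, X) = 11.03380025°; p = √(X²+Y²) = 4797197.1 m.
Bowring's method on WGS84 (a = 6378137 m, b = 6356752.314 m) gives φ = 41.31729997°, h = -268.831 m.

lat 41.317300°, lon 11.033800°, h -268.8 m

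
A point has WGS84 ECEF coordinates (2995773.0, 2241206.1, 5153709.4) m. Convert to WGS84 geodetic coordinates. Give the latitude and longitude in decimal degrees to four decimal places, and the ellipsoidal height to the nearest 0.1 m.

lat 54.2048°, lon 36.8010°, h 4437.9 m

λ = atan2(Y, X) = 36.80100018°; p = √(X²+Y²) = 3741344.8 m.
Bowring's method on WGS84 (a = 6378137 m, b = 6356752.314 m) gives φ = 54.20479993°, h = 4437.869 m.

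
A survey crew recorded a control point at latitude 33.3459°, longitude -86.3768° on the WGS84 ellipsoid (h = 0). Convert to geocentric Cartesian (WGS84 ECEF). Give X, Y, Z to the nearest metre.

X 337048 m, Y -5322823 m, Z 3486069 m

WGS84: a = 6378137 m, e² = 0.006694380; N(φ) = a/√(1−e²sin²φ) = 6384597.600 m.
X = (N+h)·cosφ·cosλ = 337047.548 m; Y = (N+h)·cosφ·sinλ = -5322823.401 m; Z = (N(1−e²)+h)·sinφ = 3486069.226 m.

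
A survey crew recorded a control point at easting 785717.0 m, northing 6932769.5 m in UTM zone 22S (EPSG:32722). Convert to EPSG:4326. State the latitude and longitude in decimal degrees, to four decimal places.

Zone 22S: λ₀ = -51°, k₀ = 0.9996, false easting 500000 m, false northing 10000000 m.
Meridian distance M = (N − FN)/k₀ = -3068457.9 m.
Inverse transverse Mercator on WGS84 gives φ = -27.69909982°, λ = -48.10279996°.

lat -27.6991°, lon -48.1028°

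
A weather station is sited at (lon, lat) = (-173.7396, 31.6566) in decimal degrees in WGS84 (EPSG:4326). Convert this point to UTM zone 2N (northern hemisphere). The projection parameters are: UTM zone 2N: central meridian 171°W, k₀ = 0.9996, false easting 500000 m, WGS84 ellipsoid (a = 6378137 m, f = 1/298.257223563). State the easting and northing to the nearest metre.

Zone 2 central meridian λ₀ = 6×2 − 183 = -171°; Δλ = -2.7396°.
Transverse Mercator on WGS84 with k₀ = 0.9996 gives E = 240225.555 m, N = 3505634.432 m.

E 240226 m, N 3505634 m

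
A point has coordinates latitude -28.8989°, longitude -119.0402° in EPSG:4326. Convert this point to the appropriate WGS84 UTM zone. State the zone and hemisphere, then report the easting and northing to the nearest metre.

Longitude -119.0402° lies in the 6° band [-120°, -114°), giving zone 11; latitude is south of the equator, so 11S.
Zone 11 central meridian λ₀ = 6×11 − 183 = -117°; Δλ = -2.0402°.
Transverse Mercator on WGS84 with k₀ = 0.9996 gives E = 301069.035 m, N = 6801503.226 m.

Zone 11S: E 301069 m, N 6801503 m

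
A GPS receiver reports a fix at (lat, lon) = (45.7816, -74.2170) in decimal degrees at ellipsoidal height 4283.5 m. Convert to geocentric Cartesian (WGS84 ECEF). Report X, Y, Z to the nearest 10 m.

X 1212750 m, Y -4290640 m, Z 4551420 m

WGS84: a = 6378137 m, e² = 0.006694380; N(φ) = a/√(1−e²sin²φ) = 6389130.972 m.
X = (N+h)·cosφ·cosλ = 1212753.056 m; Y = (N+h)·cosφ·sinλ = -4290637.161 m; Z = (N(1−e²)+h)·sinφ = 4551421.409 m.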